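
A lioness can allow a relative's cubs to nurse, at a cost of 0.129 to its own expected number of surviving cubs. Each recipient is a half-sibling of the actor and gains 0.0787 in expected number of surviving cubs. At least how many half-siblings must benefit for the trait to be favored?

r to a half-sibling = 1/4 (half-sibs share one parent — one path of length 2: r = (1/2)^2 = 1/4).
Hamilton's rule: n·r·B > C  ⇒  n > C/(r·B) = 0.129/(0.25·0.0787) = 6.557.
The smallest integer exceeding 6.557 is 7.

7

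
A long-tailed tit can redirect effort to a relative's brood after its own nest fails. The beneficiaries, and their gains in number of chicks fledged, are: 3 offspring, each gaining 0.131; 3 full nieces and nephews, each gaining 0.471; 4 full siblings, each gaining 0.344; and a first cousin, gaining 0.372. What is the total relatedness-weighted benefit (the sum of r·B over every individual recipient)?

r to an offspring = 0.5 (one parent–offspring link: r = (1/2)^1 = 1/2).
r to a full niece or nephew = 0.25 (full aunt/uncle↔niece/nephew: two paths of length 3 through the shared grandparent pair: r = 2·(1/2)^3 = 1/4).
r to a full sibling = 0.5 (full sibs share both parents — two paths of length 2: r = 2·(1/2)^2 = 1/2).
r to a first cousin = 0.125 (first cousins share one grandparent pair — two paths of length 4: r = 2·(1/2)^4 = 1/8).
Summing one r·B term per recipient: 3·0.5·0.131 + 3·0.25·0.471 + 4·0.5·0.344 + 1·0.125·0.372 = 1.28425.

1.28425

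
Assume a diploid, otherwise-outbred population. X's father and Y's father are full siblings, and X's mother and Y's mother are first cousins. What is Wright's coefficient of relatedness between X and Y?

0.15625

With two independent routes of shared ancestry, r is the sum of the two contributions.
X and Y are related in two ways: first cousins through their fathers (r = 1/8) and second cousins through their mothers (r = 1/32).
r = 1/8 + 1/32 = 5/32 = 0.15625.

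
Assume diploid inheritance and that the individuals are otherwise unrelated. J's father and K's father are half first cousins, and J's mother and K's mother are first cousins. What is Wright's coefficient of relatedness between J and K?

0.046875

Relatedness sums over independent paths through distinct common ancestors.
J and K are related in two ways: half second cousins through their fathers (r = 1/64) and second cousins through their mothers (r = 1/32).
r = 1/64 + 1/32 = 0.046875.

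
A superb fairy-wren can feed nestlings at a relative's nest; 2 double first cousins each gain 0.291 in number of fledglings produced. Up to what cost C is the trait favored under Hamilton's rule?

0.1455

r to a double first cousin = 1/4 (double first cousins share both grandparent pairs — four paths of length 4: r = 4·(1/2)^4 = 1/4).
Hamilton's rule: n·r·B > C, so the trait is favored while C < n·r·B = 2·0.25·0.291 = 0.1455.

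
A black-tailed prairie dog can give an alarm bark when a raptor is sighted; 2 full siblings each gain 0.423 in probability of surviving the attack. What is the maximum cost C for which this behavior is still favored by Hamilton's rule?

r to a full sibling = 1/2 (full sibs share both parents — two paths of length 2: r = 2·(1/2)^2 = 1/2).
Hamilton's rule: n·r·B > C, so the trait is favored while C < n·r·B = 2·0.5·0.423 = 0.423.

0.423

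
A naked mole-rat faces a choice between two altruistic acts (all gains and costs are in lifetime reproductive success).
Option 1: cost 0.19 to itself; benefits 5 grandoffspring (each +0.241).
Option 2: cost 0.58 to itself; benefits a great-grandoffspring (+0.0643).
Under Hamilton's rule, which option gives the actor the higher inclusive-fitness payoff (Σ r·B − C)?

Option 1

Option 1: r to a grandoffspring = 0.25.
Option 1: Σ r·B − C = (5·0.25·0.241) − 0.19 = 0.11125.
Option 2: r to a great-grandoffspring = 0.125.
Option 2: Σ r·B − C = (1·0.125·0.0643) − 0.58 = -0.5719625.
Option 1 has the higher net inclusive-fitness payoff.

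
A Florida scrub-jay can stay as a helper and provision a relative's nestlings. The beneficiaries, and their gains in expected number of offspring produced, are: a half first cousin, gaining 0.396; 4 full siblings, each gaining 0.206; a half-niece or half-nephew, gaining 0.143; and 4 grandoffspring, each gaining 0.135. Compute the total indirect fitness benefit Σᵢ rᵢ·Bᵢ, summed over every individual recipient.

r to a half first cousin = 1/16 (half first cousins share one grandparent — one path of length 4: r = (1/2)^4 = 1/16).
r to a full sibling = 0.5 (full sibs share both parents — two paths of length 2: r = 2·(1/2)^2 = 1/2).
r to a half-niece or half-nephew = 1/8 (half-aunt/uncle↔niece/nephew: one path of length 3: r = (1/2)^3 = 1/8).
r to a grandoffspring = 0.25 (two parent–offspring links: r = (1/2)^2 = 1/4).
Summing one r·B term per recipient: 1·0.0625·0.396 + 4·0.5·0.206 + 1·0.125·0.143 + 4·0.25·0.135 = 0.589625.

0.589625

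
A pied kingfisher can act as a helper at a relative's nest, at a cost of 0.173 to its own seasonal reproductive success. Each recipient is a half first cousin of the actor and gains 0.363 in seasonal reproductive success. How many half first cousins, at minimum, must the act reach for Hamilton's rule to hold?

r to a half first cousin = 0.0625 (half first cousins share one grandparent — one path of length 4: r = (1/2)^4 = 1/16).
Hamilton's rule: n·r·B > C  ⇒  n > C/(r·B) = 0.173/(0.0625·0.363) = 7.625.
The smallest integer exceeding 7.625 is 8.

8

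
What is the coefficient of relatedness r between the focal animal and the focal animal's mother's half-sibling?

0.125

Each parent–offspring link contributes a factor of 1/2, and independent paths through distinct common ancestors add.
Half-aunt/uncle↔niece/nephew: one path of length 3: r = (1/2)^3 = 1/8.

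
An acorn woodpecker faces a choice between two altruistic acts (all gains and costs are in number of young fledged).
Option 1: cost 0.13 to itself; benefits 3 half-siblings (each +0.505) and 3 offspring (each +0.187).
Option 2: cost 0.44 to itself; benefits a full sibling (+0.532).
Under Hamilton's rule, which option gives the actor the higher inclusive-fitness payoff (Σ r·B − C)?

Option 1

Option 1: r to a half-sibling = 0.25.
Option 1: r to an offspring = 0.5.
Option 1: Σ r·B − C = (3·0.25·0.505 + 3·0.5·0.187) − 0.13 = 0.52925.
Option 2: r to a full sibling = 0.5.
Option 2: Σ r·B − C = (1·0.5·0.532) − 0.44 = -0.174.
Option 1 has the higher net inclusive-fitness payoff.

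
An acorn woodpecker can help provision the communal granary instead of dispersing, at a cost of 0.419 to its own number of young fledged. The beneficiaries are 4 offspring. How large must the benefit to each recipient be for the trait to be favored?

0.2095

r to an offspring = 1/2 (one parent–offspring link: r = (1/2)^1 = 1/2).
Hamilton's rule with n recipients of equal r: n·r·B > C, so B > C/(n·r) = 0.419/(4·0.5) = 0.2095.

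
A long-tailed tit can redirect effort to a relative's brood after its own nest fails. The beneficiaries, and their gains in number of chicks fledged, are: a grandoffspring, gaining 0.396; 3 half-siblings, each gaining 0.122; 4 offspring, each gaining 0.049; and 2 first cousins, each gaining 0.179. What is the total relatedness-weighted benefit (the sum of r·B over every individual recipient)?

r to a grandoffspring = 1/4 (two parent–offspring links: r = (1/2)^2 = 1/4).
r to a half-sibling = 0.25 (half-sibs share one parent — one path of length 2: r = (1/2)^2 = 1/4).
r to an offspring = 0.5 (one parent–offspring link: r = (1/2)^1 = 1/2).
r to a first cousin = 1/8 (first cousins share one grandparent pair — two paths of length 4: r = 2·(1/2)^4 = 1/8).
Summing one r·B term per recipient: 1·0.25·0.396 + 3·0.25·0.122 + 4·0.5·0.049 + 2·0.125·0.179 = 0.33325.

0.33325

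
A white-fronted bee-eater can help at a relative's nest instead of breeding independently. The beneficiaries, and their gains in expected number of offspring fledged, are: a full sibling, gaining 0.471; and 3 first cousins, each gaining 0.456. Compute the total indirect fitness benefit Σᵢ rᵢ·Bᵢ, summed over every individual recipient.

0.4065

r to a full sibling = 1/2 (full sibs share both parents — two paths of length 2: r = 2·(1/2)^2 = 1/2).
r to a first cousin = 1/8 (first cousins share one grandparent pair — two paths of length 4: r = 2·(1/2)^4 = 1/8).
Summing one r·B term per recipient: 1·0.5·0.471 + 3·0.125·0.456 = 0.4065.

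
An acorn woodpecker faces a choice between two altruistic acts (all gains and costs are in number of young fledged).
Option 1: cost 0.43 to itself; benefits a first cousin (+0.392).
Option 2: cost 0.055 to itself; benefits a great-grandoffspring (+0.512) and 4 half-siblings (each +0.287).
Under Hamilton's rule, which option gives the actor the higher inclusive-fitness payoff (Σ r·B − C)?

Option 2

Option 1: r to a first cousin = 0.125.
Option 1: Σ r·B − C = (1·0.125·0.392) − 0.43 = -0.381.
Option 2: r to a great-grandoffspring = 0.125.
Option 2: r to a half-sibling = 0.25.
Option 2: Σ r·B − C = (1·0.125·0.512 + 4·0.25·0.287) − 0.055 = 0.296.
Option 2 has the higher net inclusive-fitness payoff.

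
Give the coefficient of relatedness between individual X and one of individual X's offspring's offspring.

0.25

Each parent–offspring link contributes a factor of 1/2, and independent paths through distinct common ancestors add.
Two parent–offspring links: r = (1/2)^2 = 1/4.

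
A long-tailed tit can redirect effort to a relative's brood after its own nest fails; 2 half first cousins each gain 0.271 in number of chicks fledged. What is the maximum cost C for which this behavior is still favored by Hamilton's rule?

r to a half first cousin = 0.0625 (half first cousins share one grandparent — one path of length 4: r = (1/2)^4 = 1/16).
Hamilton's rule: n·r·B > C, so the trait is favored while C < n·r·B = 2·0.0625·0.271 = 0.033875.

0.033875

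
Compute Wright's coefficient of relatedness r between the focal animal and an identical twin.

1

Each parent–offspring link contributes a factor of 1/2, and independent paths through distinct common ancestors add.
Monozygotic twins share every allele identical by descent: r = 1.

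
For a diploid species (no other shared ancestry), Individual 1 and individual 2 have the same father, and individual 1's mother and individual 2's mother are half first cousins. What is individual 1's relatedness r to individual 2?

Wright's path rule: contributions from independent ancestry routes add.
Individual 1 and individual 2 are related in two ways: half-sibs through their shared father (r = 1/4) and half second cousins through their mothers (r = 1/64).
r = 1/4 + 1/64 = 0.265625.

0.265625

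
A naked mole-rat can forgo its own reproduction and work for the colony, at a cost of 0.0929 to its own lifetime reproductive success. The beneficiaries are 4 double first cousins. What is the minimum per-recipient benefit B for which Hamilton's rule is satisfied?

r to a double first cousin = 1/4 (double first cousins share both grandparent pairs — four paths of length 4: r = 4·(1/2)^4 = 1/4).
Hamilton's rule with n recipients of equal r: n·r·B > C, so B > C/(n·r) = 0.0929/(4·0.25) = 0.0929.

0.0929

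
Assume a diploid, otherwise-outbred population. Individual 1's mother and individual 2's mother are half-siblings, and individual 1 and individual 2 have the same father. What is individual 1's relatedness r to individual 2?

Wright's path rule: contributions from independent ancestry routes add.
Individual 1 and individual 2 are related in two ways: half first cousins through their mothers (r = 1/16) and half-sibs through their shared father (r = 1/4).
r = 1/16 + 1/4 = 5/16 = 0.3125.

0.3125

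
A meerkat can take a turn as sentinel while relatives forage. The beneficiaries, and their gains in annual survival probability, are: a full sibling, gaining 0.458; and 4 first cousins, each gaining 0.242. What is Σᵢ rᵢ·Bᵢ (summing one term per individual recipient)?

r to a full sibling = 1/2 (full sibs share both parents — two paths of length 2: r = 2·(1/2)^2 = 1/2).
r to a first cousin = 1/8 (first cousins share one grandparent pair — two paths of length 4: r = 2·(1/2)^4 = 1/8).
Summing one r·B term per recipient: 1·0.5·0.458 + 4·0.125·0.242 = 0.35.

0.35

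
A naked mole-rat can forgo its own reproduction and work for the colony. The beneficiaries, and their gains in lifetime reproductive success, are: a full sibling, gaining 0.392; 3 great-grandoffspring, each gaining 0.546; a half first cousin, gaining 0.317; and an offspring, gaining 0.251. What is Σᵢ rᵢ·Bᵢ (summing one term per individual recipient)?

0.5460625

r to a full sibling = 0.5 (full sibs share both parents — two paths of length 2: r = 2·(1/2)^2 = 1/2).
r to a great-grandoffspring = 0.125 (three parent–offspring links: r = (1/2)^3 = 1/8).
r to a half first cousin = 1/16 (half first cousins share one grandparent — one path of length 4: r = (1/2)^4 = 1/16).
r to an offspring = 1/2 (one parent–offspring link: r = (1/2)^1 = 1/2).
Summing one r·B term per recipient: 1·0.5·0.392 + 3·0.125·0.546 + 1·0.0625·0.317 + 1·0.5·0.251 = 0.5460625.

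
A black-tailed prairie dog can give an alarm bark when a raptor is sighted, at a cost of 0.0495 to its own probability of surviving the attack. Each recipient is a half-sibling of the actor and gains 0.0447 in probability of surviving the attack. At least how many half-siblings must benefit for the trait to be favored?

5

r to a half-sibling = 0.25 (half-sibs share one parent — one path of length 2: r = (1/2)^2 = 1/4).
Hamilton's rule: n·r·B > C  ⇒  n > C/(r·B) = 0.0495/(0.25·0.0447) = 4.43.
The smallest integer exceeding 4.43 is 5.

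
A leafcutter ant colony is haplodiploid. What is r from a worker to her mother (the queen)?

0.5

One meiotic link between diploid queen and diploid daughter: r = 1/2.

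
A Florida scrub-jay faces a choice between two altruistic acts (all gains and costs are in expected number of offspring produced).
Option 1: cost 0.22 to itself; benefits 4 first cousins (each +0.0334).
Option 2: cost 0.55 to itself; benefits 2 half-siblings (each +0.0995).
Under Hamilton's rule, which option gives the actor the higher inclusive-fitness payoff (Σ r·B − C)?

Option 1

Option 1: r to a first cousin = 0.125.
Option 1: Σ r·B − C = (4·0.125·0.0334) − 0.22 = -0.2033.
Option 2: r to a half-sibling = 0.25.
Option 2: Σ r·B − C = (2·0.25·0.0995) − 0.55 = -0.50025.
Option 1 has the higher net inclusive-fitness payoff.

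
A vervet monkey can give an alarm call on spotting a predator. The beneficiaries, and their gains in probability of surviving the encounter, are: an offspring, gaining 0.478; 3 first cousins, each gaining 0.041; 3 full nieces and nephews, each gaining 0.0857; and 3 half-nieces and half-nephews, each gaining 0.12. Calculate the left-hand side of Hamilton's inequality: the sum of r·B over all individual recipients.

r to an offspring = 1/2 (one parent–offspring link: r = (1/2)^1 = 1/2).
r to a first cousin = 0.125 (first cousins share one grandparent pair — two paths of length 4: r = 2·(1/2)^4 = 1/8).
r to a full niece or nephew = 1/4 (full aunt/uncle↔niece/nephew: two paths of length 3 through the shared grandparent pair: r = 2·(1/2)^3 = 1/4).
r to a half-niece or half-nephew = 0.125 (half-aunt/uncle↔niece/nephew: one path of length 3: r = (1/2)^3 = 1/8).
Summing one r·B term per recipient: 1·0.5·0.478 + 3·0.125·0.041 + 3·0.25·0.0857 + 3·0.125·0.12 = 0.36365.

0.36365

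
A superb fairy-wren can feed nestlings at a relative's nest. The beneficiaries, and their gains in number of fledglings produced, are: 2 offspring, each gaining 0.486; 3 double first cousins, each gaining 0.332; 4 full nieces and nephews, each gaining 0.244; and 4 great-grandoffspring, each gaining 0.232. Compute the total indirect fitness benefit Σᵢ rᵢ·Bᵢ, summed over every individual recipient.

r to an offspring = 0.5 (one parent–offspring link: r = (1/2)^1 = 1/2).
r to a double first cousin = 0.25 (double first cousins share both grandparent pairs — four paths of length 4: r = 4·(1/2)^4 = 1/4).
r to a full niece or nephew = 0.25 (full aunt/uncle↔niece/nephew: two paths of length 3 through the shared grandparent pair: r = 2·(1/2)^3 = 1/4).
r to a great-grandoffspring = 1/8 (three parent–offspring links: r = (1/2)^3 = 1/8).
Summing one r·B term per recipient: 2·0.5·0.486 + 3·0.25·0.332 + 4·0.25·0.244 + 4·0.125·0.232 = 1.095.

1.095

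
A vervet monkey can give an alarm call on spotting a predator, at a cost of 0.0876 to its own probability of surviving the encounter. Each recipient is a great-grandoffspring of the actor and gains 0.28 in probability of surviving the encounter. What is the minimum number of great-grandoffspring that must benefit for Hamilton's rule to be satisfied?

r to a great-grandoffspring = 0.125 (three parent–offspring links: r = (1/2)^3 = 1/8).
Hamilton's rule: n·r·B > C  ⇒  n > C/(r·B) = 0.0876/(0.125·0.28) = 2.503.
The smallest integer exceeding 2.503 is 3.

3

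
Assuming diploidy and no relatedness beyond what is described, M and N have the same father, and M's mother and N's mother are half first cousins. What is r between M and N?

0.265625

With two independent routes of shared ancestry, r is the sum of the two contributions.
M and N are related in two ways: half-sibs through their shared father (r = 1/4) and half second cousins through their mothers (r = 1/64).
r = 1/4 + 1/64 = 0.265625.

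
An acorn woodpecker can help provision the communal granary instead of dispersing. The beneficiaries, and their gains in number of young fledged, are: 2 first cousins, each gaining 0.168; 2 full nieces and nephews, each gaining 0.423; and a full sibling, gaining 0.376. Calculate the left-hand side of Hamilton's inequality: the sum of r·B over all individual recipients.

r to a first cousin = 1/8 (first cousins share one grandparent pair — two paths of length 4: r = 2·(1/2)^4 = 1/8).
r to a full niece or nephew = 0.25 (full aunt/uncle↔niece/nephew: two paths of length 3 through the shared grandparent pair: r = 2·(1/2)^3 = 1/4).
r to a full sibling = 0.5 (full sibs share both parents — two paths of length 2: r = 2·(1/2)^2 = 1/2).
Summing one r·B term per recipient: 2·0.125·0.168 + 2·0.25·0.423 + 1·0.5·0.376 = 0.4415.

0.4415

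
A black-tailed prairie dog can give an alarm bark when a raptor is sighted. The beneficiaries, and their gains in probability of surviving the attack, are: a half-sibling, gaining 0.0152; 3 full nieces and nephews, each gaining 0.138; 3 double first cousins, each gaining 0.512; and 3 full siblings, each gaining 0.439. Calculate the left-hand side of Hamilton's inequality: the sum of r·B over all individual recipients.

1.1498

r to a half-sibling = 1/4 (half-sibs share one parent — one path of length 2: r = (1/2)^2 = 1/4).
r to a full niece or nephew = 0.25 (full aunt/uncle↔niece/nephew: two paths of length 3 through the shared grandparent pair: r = 2·(1/2)^3 = 1/4).
r to a double first cousin = 0.25 (double first cousins share both grandparent pairs — four paths of length 4: r = 4·(1/2)^4 = 1/4).
r to a full sibling = 1/2 (full sibs share both parents — two paths of length 2: r = 2·(1/2)^2 = 1/2).
Summing one r·B term per recipient: 1·0.25·0.0152 + 3·0.25·0.138 + 3·0.25·0.512 + 3·0.5·0.439 = 1.1498.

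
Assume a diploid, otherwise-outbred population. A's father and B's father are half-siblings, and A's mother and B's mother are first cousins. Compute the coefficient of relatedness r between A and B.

Wright's path rule: contributions from independent ancestry routes add.
A and B are related in two ways: half first cousins through their fathers (r = 1/16) and second cousins through their mothers (r = 1/32).
r = 1/16 + 1/32 = 3/32 = 0.09375.

0.09375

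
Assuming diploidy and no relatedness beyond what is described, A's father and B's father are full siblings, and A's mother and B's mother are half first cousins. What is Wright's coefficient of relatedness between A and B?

Independent pedigree routes through distinct common ancestors add.
A and B are related in two ways: first cousins through their fathers (r = 1/8) and half second cousins through their mothers (r = 1/64).
r = 1/8 + 1/64 = 0.140625.

0.140625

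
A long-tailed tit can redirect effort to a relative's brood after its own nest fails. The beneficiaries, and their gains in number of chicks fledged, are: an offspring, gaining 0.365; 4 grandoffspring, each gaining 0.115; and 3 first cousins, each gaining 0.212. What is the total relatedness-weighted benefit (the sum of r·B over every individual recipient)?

r to an offspring = 0.5 (one parent–offspring link: r = (1/2)^1 = 1/2).
r to a grandoffspring = 0.25 (two parent–offspring links: r = (1/2)^2 = 1/4).
r to a first cousin = 0.125 (first cousins share one grandparent pair — two paths of length 4: r = 2·(1/2)^4 = 1/8).
Summing one r·B term per recipient: 1·0.5·0.365 + 4·0.25·0.115 + 3·0.125·0.212 = 0.377.

0.377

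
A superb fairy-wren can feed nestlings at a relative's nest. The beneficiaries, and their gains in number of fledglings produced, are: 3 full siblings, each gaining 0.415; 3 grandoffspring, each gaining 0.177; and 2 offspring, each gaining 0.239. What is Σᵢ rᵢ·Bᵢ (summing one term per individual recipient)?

0.99425

r to a full sibling = 1/2 (full sibs share both parents — two paths of length 2: r = 2·(1/2)^2 = 1/2).
r to a grandoffspring = 0.25 (two parent–offspring links: r = (1/2)^2 = 1/4).
r to an offspring = 1/2 (one parent–offspring link: r = (1/2)^1 = 1/2).
Summing one r·B term per recipient: 3·0.5·0.415 + 3·0.25·0.177 + 2·0.5·0.239 = 0.99425.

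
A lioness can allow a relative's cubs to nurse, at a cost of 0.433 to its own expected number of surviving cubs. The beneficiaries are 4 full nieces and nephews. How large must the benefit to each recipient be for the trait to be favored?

r to a full niece or nephew = 0.25 (full aunt/uncle↔niece/nephew: two paths of length 3 through the shared grandparent pair: r = 2·(1/2)^3 = 1/4).
Hamilton's rule with n recipients of equal r: n·r·B > C, so B > C/(n·r) = 0.433/(4·0.25) = 0.433.

0.433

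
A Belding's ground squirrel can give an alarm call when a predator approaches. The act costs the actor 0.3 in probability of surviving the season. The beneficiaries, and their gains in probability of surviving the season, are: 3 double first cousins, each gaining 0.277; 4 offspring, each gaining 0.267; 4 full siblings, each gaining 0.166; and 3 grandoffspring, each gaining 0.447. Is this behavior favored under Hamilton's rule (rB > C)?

Hamilton's rule: the trait is favored when the sum of r·B over every recipient exceeds the actor's cost C.
r to a double first cousin = 0.25 (double first cousins share both grandparent pairs — four paths of length 4: r = 4·(1/2)^4 = 1/4).
r to an offspring = 0.5 (one parent–offspring link: r = (1/2)^1 = 1/2).
r to a full sibling = 1/2 (full sibs share both parents — two paths of length 2: r = 2·(1/2)^2 = 1/2).
r to a grandoffspring = 1/4 (two parent–offspring links: r = (1/2)^2 = 1/4).
Summing one r·B term per recipient: 3·0.25·0.277 + 4·0.5·0.267 + 4·0.5·0.166 + 3·0.25·0.447 = 1.409.
1.409 > 0.3: the indirect benefit exceeds the cost.

Yes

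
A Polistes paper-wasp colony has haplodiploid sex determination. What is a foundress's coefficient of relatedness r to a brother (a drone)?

Her haploid brother carries none of their father's genes and a random half of their mother's genome; that half matches the maternal half of her own genome with probability 1/2: r = 1/2 · 1/2 = 1/4.

0.25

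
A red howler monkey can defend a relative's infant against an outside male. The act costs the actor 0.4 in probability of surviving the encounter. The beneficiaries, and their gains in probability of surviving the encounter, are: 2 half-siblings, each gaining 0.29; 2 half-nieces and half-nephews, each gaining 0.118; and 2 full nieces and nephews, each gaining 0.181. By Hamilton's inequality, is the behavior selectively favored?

No

Hamilton's rule: the trait is favored when the sum of r·B over every recipient exceeds the actor's cost C.
r to a half-sibling = 1/4 (half-sibs share one parent — one path of length 2: r = (1/2)^2 = 1/4).
r to a half-niece or half-nephew = 1/8 (half-aunt/uncle↔niece/nephew: one path of length 3: r = (1/2)^3 = 1/8).
r to a full niece or nephew = 0.25 (full aunt/uncle↔niece/nephew: two paths of length 3 through the shared grandparent pair: r = 2·(1/2)^3 = 1/4).
Summing one r·B term per recipient: 2·0.25·0.29 + 2·0.125·0.118 + 2·0.25·0.181 = 0.265.
0.265 < 0.4: the indirect benefit is less than the cost.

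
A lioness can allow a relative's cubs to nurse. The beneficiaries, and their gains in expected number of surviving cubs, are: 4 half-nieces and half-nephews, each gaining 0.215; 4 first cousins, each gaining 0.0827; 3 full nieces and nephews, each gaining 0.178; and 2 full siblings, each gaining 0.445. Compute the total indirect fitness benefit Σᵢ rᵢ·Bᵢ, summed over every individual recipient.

0.72735

r to a half-niece or half-nephew = 1/8 (half-aunt/uncle↔niece/nephew: one path of length 3: r = (1/2)^3 = 1/8).
r to a first cousin = 0.125 (first cousins share one grandparent pair — two paths of length 4: r = 2·(1/2)^4 = 1/8).
r to a full niece or nephew = 0.25 (full aunt/uncle↔niece/nephew: two paths of length 3 through the shared grandparent pair: r = 2·(1/2)^3 = 1/4).
r to a full sibling = 1/2 (full sibs share both parents — two paths of length 2: r = 2·(1/2)^2 = 1/2).
Summing one r·B term per recipient: 4·0.125·0.215 + 4·0.125·0.0827 + 3·0.25·0.178 + 2·0.5·0.445 = 0.72735.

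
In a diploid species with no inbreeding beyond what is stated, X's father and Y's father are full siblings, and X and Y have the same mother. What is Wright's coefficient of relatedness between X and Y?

Wright's path rule: contributions from independent ancestry routes add.
X and Y are related in two ways: first cousins through their fathers (r = 1/8) and half-sibs through their shared mother (r = 1/4).
r = 1/8 + 1/4 = 0.375.

0.375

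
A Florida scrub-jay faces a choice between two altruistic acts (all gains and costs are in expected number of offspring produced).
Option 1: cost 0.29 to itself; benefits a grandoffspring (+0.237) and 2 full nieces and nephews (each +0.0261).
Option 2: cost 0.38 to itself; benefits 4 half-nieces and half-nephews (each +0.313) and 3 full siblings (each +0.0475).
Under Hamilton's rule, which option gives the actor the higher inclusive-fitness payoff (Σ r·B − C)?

Option 1: r to a grandoffspring = 0.25.
Option 1: r to a full niece or nephew = 0.25.
Option 1: Σ r·B − C = (1·0.25·0.237 + 2·0.25·0.0261) − 0.29 = -0.2177.
Option 2: r to a half-niece or half-nephew = 0.125.
Option 2: r to a full sibling = 0.5.
Option 2: Σ r·B − C = (4·0.125·0.313 + 3·0.5·0.0475) − 0.38 = -0.15225.
Option 2 has the higher net inclusive-fitness payoff.

Option 2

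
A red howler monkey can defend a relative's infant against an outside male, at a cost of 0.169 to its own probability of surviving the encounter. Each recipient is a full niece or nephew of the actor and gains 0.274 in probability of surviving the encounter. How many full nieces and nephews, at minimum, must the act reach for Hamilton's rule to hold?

3

r to a full niece or nephew = 0.25 (full aunt/uncle↔niece/nephew: two paths of length 3 through the shared grandparent pair: r = 2·(1/2)^3 = 1/4).
Hamilton's rule: n·r·B > C  ⇒  n > C/(r·B) = 0.169/(0.25·0.274) = 2.467.
The smallest integer exceeding 2.467 is 3.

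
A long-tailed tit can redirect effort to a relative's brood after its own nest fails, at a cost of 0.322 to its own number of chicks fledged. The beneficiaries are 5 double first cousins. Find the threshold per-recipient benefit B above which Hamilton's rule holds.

0.2576

r to a double first cousin = 0.25 (double first cousins share both grandparent pairs — four paths of length 4: r = 4·(1/2)^4 = 1/4).
Hamilton's rule with n recipients of equal r: n·r·B > C, so B > C/(n·r) = 0.322/(5·0.25) = 0.2576.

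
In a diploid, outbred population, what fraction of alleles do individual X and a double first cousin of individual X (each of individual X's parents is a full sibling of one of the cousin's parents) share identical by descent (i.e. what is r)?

Each parent–offspring link contributes a factor of 1/2, and independent paths through distinct common ancestors add.
Double first cousins share both grandparent pairs — four paths of length 4: r = 4·(1/2)^4 = 1/4.

0.25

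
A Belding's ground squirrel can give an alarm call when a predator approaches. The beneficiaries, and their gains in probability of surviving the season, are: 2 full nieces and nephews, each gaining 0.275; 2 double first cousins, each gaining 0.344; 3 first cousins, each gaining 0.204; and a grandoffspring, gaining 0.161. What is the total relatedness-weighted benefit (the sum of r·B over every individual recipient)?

r to a full niece or nephew = 1/4 (full aunt/uncle↔niece/nephew: two paths of length 3 through the shared grandparent pair: r = 2·(1/2)^3 = 1/4).
r to a double first cousin = 1/4 (double first cousins share both grandparent pairs — four paths of length 4: r = 4·(1/2)^4 = 1/4).
r to a first cousin = 0.125 (first cousins share one grandparent pair — two paths of length 4: r = 2·(1/2)^4 = 1/8).
r to a grandoffspring = 0.25 (two parent–offspring links: r = (1/2)^2 = 1/4).
Summing one r·B term per recipient: 2·0.25·0.275 + 2·0.25·0.344 + 3·0.125·0.204 + 1·0.25·0.161 = 0.42625.

0.42625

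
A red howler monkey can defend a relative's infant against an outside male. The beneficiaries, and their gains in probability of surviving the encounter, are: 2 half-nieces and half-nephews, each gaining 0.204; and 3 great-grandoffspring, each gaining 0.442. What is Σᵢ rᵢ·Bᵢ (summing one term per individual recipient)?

r to a half-niece or half-nephew = 1/8 (half-aunt/uncle↔niece/nephew: one path of length 3: r = (1/2)^3 = 1/8).
r to a great-grandoffspring = 0.125 (three parent–offspring links: r = (1/2)^3 = 1/8).
Summing one r·B term per recipient: 2·0.125·0.204 + 3·0.125·0.442 = 0.21675.

0.21675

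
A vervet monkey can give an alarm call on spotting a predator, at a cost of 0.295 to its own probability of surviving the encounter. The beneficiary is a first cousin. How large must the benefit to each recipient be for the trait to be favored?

r to a first cousin = 0.125 (first cousins share one grandparent pair — two paths of length 4: r = 2·(1/2)^4 = 1/8).
Hamilton's rule with n recipients of equal r: n·r·B > C, so B > C/(n·r) = 0.295/(1·0.125) = 2.36.

2.36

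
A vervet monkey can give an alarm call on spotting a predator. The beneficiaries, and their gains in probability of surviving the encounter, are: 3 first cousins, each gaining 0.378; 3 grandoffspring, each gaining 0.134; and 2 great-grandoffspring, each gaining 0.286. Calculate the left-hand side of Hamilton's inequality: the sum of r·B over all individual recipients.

0.31375

r to a first cousin = 0.125 (first cousins share one grandparent pair — two paths of length 4: r = 2·(1/2)^4 = 1/8).
r to a grandoffspring = 0.25 (two parent–offspring links: r = (1/2)^2 = 1/4).
r to a great-grandoffspring = 0.125 (three parent–offspring links: r = (1/2)^3 = 1/8).
Summing one r·B term per recipient: 3·0.125·0.378 + 3·0.25·0.134 + 2·0.125·0.286 = 0.31375.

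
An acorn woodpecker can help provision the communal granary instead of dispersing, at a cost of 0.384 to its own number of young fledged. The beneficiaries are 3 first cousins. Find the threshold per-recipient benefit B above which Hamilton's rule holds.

r to a first cousin = 0.125 (first cousins share one grandparent pair — two paths of length 4: r = 2·(1/2)^4 = 1/8).
Hamilton's rule with n recipients of equal r: n·r·B > C, so B > C/(n·r) = 0.384/(3·0.125) = 1.024.

1.024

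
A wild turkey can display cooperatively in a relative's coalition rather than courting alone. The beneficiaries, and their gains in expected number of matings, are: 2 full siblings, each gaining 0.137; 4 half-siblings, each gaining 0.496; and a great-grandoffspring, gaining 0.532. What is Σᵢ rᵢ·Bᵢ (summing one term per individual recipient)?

r to a full sibling = 1/2 (full sibs share both parents — two paths of length 2: r = 2·(1/2)^2 = 1/2).
r to a half-sibling = 1/4 (half-sibs share one parent — one path of length 2: r = (1/2)^2 = 1/4).
r to a great-grandoffspring = 0.125 (three parent–offspring links: r = (1/2)^3 = 1/8).
Summing one r·B term per recipient: 2·0.5·0.137 + 4·0.25·0.496 + 1·0.125·0.532 = 0.6995.

0.6995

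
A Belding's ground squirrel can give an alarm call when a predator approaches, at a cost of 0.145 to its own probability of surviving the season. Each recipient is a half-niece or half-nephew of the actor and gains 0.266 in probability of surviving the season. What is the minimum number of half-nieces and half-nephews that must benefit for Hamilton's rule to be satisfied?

r to a half-niece or half-nephew = 1/8 (half-aunt/uncle↔niece/nephew: one path of length 3: r = (1/2)^3 = 1/8).
Hamilton's rule: n·r·B > C  ⇒  n > C/(r·B) = 0.145/(0.125·0.266) = 4.361.
The smallest integer exceeding 4.361 is 5.

5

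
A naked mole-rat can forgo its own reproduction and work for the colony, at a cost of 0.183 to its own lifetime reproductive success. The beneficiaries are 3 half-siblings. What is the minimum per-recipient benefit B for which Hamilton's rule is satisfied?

r to a half-sibling = 1/4 (half-sibs share one parent — one path of length 2: r = (1/2)^2 = 1/4).
Hamilton's rule with n recipients of equal r: n·r·B > C, so B > C/(n·r) = 0.183/(3·0.25) = 0.244.

0.244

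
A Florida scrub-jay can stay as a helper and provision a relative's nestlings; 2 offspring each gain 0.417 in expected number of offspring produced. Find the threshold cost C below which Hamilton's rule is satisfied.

0.417

r to an offspring = 1/2 (one parent–offspring link: r = (1/2)^1 = 1/2).
Hamilton's rule: n·r·B > C, so the trait is favored while C < n·r·B = 2·0.5·0.417 = 0.417.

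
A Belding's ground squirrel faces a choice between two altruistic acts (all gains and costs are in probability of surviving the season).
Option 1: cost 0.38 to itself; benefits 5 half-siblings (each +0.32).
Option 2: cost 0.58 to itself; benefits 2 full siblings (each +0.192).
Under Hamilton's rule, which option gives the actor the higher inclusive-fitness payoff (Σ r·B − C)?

Option 1

Option 1: r to a half-sibling = 0.25.
Option 1: Σ r·B − C = (5·0.25·0.32) − 0.38 = 0.02.
Option 2: r to a full sibling = 0.5.
Option 2: Σ r·B − C = (2·0.5·0.192) − 0.58 = -0.388.
Option 1 has the higher net inclusive-fitness payoff.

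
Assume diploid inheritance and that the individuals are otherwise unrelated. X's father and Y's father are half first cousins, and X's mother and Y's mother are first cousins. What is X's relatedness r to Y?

Relatedness sums over independent paths through distinct common ancestors.
X and Y are related in two ways: half second cousins through their fathers (r = 1/64) and second cousins through their mothers (r = 1/32).
r = 1/64 + 1/32 = 3/64 = 0.046875.

0.046875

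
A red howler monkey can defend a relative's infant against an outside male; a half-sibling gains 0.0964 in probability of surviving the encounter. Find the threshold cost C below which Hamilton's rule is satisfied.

r to a half-sibling = 1/4 (half-sibs share one parent — one path of length 2: r = (1/2)^2 = 1/4).
Hamilton's rule: n·r·B > C, so the trait is favored while C < n·r·B = 1·0.25·0.0964 = 0.0241.

0.0241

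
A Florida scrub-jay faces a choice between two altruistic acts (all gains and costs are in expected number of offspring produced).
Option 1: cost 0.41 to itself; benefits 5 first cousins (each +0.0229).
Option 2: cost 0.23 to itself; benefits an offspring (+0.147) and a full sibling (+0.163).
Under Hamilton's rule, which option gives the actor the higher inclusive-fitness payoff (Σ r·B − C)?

Option 2

Option 1: r to a first cousin = 0.125.
Option 1: Σ r·B − C = (5·0.125·0.0229) − 0.41 = -0.3956875.
Option 2: r to an offspring = 0.5.
Option 2: r to a full sibling = 0.5.
Option 2: Σ r·B − C = (1·0.5·0.147 + 1·0.5·0.163) − 0.23 = -0.075.
Option 2 has the higher net inclusive-fitness payoff.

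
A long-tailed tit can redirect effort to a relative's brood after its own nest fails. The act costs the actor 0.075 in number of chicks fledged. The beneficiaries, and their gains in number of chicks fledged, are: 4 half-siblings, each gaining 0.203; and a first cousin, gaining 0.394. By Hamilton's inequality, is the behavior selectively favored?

Hamilton's rule: the trait is favored when the sum of r·B over every recipient exceeds the actor's cost C.
r to a half-sibling = 1/4 (half-sibs share one parent — one path of length 2: r = (1/2)^2 = 1/4).
r to a first cousin = 0.125 (first cousins share one grandparent pair — two paths of length 4: r = 2·(1/2)^4 = 1/8).
Summing one r·B term per recipient: 4·0.25·0.203 + 1·0.125·0.394 = 0.25225.
0.25225 > 0.075: the indirect benefit exceeds the cost.

Yes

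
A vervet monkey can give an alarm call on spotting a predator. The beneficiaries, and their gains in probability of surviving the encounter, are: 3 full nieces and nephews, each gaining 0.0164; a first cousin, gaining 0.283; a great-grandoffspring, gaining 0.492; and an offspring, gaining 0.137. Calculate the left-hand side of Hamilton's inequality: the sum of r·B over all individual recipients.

0.177675

r to a full niece or nephew = 0.25 (full aunt/uncle↔niece/nephew: two paths of length 3 through the shared grandparent pair: r = 2·(1/2)^3 = 1/4).
r to a first cousin = 0.125 (first cousins share one grandparent pair — two paths of length 4: r = 2·(1/2)^4 = 1/8).
r to a great-grandoffspring = 1/8 (three parent–offspring links: r = (1/2)^3 = 1/8).
r to an offspring = 1/2 (one parent–offspring link: r = (1/2)^1 = 1/2).
Summing one r·B term per recipient: 3·0.25·0.0164 + 1·0.125·0.283 + 1·0.125·0.492 + 1·0.5·0.137 = 0.177675.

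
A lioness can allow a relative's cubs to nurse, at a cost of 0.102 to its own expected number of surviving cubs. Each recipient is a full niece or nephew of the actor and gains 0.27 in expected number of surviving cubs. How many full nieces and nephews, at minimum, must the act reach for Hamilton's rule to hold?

2

r to a full niece or nephew = 0.25 (full aunt/uncle↔niece/nephew: two paths of length 3 through the shared grandparent pair: r = 2·(1/2)^3 = 1/4).
Hamilton's rule: n·r·B > C  ⇒  n > C/(r·B) = 0.102/(0.25·0.27) = 1.511.
The smallest integer exceeding 1.511 is 2.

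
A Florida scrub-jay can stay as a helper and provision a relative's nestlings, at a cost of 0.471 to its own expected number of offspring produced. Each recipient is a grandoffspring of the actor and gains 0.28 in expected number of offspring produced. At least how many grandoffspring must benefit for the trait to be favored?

7

r to a grandoffspring = 1/4 (two parent–offspring links: r = (1/2)^2 = 1/4).
Hamilton's rule: n·r·B > C  ⇒  n > C/(r·B) = 0.471/(0.25·0.28) = 6.729.
The smallest integer exceeding 6.729 is 7.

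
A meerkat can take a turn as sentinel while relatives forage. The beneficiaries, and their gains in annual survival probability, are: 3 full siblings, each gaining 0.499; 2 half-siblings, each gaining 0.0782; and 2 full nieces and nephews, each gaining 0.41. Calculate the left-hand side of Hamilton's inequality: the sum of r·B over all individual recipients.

r to a full sibling = 0.5 (full sibs share both parents — two paths of length 2: r = 2·(1/2)^2 = 1/2).
r to a half-sibling = 1/4 (half-sibs share one parent — one path of length 2: r = (1/2)^2 = 1/4).
r to a full niece or nephew = 1/4 (full aunt/uncle↔niece/nephew: two paths of length 3 through the shared grandparent pair: r = 2·(1/2)^3 = 1/4).
Summing one r·B term per recipient: 3·0.5·0.499 + 2·0.25·0.0782 + 2·0.25·0.41 = 0.9926.

0.9926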